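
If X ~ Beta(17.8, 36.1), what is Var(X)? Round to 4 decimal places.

0.0040

Var = αβ/[(α+β)²(α+β+1)] = (17.8×36.1)/(53.9²×54.9) = 642.58/159496.029 = 0.0040.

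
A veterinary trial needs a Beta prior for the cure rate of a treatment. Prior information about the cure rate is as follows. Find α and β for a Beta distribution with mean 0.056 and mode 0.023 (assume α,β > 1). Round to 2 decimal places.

α = 1.62, β = 27.29

With s = α+β: μ = α/s and mode = (α−1)/(s−2). Eliminating α = μs,
μs − 1 = m(s−2) ⇒ s(μ−m) = 1−2m ⇒ s = 0.954/0.033 = 28.9091.
So α = μs = 1.62, β = (1−μ)s = 27.29.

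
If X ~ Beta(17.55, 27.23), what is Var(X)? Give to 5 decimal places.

μ = 17.55/44.78 = 0.391916; Var = μ(1−μ)/(α+β+1) = 0.2383179/45.78 = 0.00521.

0.00521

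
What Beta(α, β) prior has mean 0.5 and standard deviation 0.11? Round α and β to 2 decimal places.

Variance = 0.11² = 0.0121. The moment-matching identity α+β = μ(1−μ)/Var − 1 gives
α+β = 0.25/0.0121 − 1 = 19.6612, so α = μ·19.6612 = 9.83 and β = (1−μ)·19.6612 = 9.83.

α = 9.83, β = 9.83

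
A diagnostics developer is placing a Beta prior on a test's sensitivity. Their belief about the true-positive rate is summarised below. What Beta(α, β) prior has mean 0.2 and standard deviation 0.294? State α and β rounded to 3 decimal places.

α = 0.170, β = 0.681

σ² = 0.294² = 0.086436.
With s = α+β, Var = μ(1−μ)/(s+1), so s+1 = (0.2×0.8)/0.086436 = 1.8511 and s = 0.8511.
α = μs = 0.170, β = (1−μ)s = 0.681.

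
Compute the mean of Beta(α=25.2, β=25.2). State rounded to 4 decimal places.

0.5000

The Beta mean is α/(α+β) = 25.2/(25.2+25.2) = 0.5000.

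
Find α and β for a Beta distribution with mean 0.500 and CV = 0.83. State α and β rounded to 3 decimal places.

α = 0.226, β = 0.226

Var = (CV·μ)² = (0.83×0.500)² = 0.172225.
α+β = μ(1−μ)/Var − 1 = 0.250000/0.172225 − 1 = 0.4516.
Thus α = 0.500·0.4516 = 0.226 and β = 0.500·0.4516 = 0.226.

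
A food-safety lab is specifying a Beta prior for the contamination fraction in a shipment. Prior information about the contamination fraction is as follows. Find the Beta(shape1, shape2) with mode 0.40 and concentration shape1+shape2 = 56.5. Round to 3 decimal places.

Mode = (shape1−1)/(κ−2) with κ = shape1+shape2, so shape1−1 = 0.40·54.5 = 21.800.
shape1 = 22.800; shape2 = κ − shape1 = 33.700.

shape1 = 22.800, shape2 = 33.700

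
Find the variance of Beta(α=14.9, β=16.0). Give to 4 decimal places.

α+β = 30.9 and αβ = 238.40, so Var = αβ/[(α+β)²(α+β+1)] = 238.40/30458.439 = 0.0078.

0.0078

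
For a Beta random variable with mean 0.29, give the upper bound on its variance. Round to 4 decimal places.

For fixed mean μ the Beta variance is μ(1−μ)/(α+β+1), increasing as α+β decreases.
Its least upper bound (not attained) is μ(1−μ) = 0.29·0.71 = 0.2059.

0.2059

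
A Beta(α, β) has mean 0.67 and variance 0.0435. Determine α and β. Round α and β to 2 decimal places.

By moment matching, α+β = μ(1−μ)/σ² − 1 = (0.67·0.33)/0.0435 − 1 = 5.0828 − 1 = 4.0828.
Since α/(α+β) = μ, α = 0.67·4.0828 = 2.74 and β = 0.33·4.0828 = 1.35.

α = 2.74, β = 1.35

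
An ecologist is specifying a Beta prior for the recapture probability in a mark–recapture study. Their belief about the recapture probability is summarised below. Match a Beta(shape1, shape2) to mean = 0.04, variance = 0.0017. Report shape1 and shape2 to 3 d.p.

By moment matching, shape1+shape2 = μ(1−μ)/σ² − 1 = (0.04·0.96)/0.0017 − 1 = 22.5882 − 1 = 21.5882.
Since shape1/(shape1+shape2) = μ, shape1 = 0.04·21.5882 = 0.864 and shape2 = 0.96·21.5882 = 20.725.

shape1 = 0.864, shape2 = 20.725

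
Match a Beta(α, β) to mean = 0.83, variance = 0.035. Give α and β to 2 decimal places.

Write ν = α+β; then α = μν and Var = μ(1−μ)/(ν+1).
ν = μ(1−μ)/Var − 1 = 0.1411/0.035 − 1 = 3.0314.
α = 0.83·3.0314 = 2.52, β = 0.17·3.0314 = 0.52.

α = 2.52, β = 0.52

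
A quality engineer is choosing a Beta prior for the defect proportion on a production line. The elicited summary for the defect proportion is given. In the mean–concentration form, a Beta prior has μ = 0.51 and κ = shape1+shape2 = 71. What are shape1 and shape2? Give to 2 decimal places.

Split κ in proportion μ : (1−μ): shape1 = 0.51·71 = 36.21, shape2 = 71 − 36.21 = 34.79.

shape1 = 36.21, shape2 = 34.79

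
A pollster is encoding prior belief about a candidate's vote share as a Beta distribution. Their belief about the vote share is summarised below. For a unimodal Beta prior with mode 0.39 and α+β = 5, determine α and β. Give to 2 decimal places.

Since the density peak of Beta(α,β) is at (α−1)/(α+β−2),
α = 1 + 0.39(5−2) = 2.17 and β = 5 − 2.17 = 2.83.

α = 2.17, β = 2.83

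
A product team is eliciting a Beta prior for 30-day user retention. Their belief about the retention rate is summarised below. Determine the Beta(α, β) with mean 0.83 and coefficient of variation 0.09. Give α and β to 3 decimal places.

α = 20.158, β = 4.129

σ = CV·μ = 0.09×0.83 = 0.07470, so σ² = 0.005580.
s+1 = μ(1−μ)/σ² = 0.1411/0.005580 = 25.2863, so s = α+β = 24.2863.
α = μs = 20.158, β = (1−μ)s = 4.129.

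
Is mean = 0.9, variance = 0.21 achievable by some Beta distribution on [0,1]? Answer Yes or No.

No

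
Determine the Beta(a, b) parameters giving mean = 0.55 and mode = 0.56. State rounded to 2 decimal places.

a = 6.60, b = 5.40

Let s = a+b. Mean gives a = μs = 0.55s; mode gives (a−1)/(s−2) = 0.56.
Substituting: 0.55s − 1 = 0.56(s−2) = 0.56s − 1.12, so -0.01s = -0.12 and s = 12.0000.
Then a = 0.55×12.0000 = 6.60 and b = s−a = 5.40.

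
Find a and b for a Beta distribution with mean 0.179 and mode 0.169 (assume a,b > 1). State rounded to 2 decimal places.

With s = a+b: μ = a/s and mode = (a−1)/(s−2). Eliminating a = μs,
μs − 1 = m(s−2) ⇒ s(μ−m) = 1−2m ⇒ s = 0.662/0.010 = 66.2000.
So a = μs = 11.85, b = (1−μ)s = 54.35.

a = 11.85, b = 54.35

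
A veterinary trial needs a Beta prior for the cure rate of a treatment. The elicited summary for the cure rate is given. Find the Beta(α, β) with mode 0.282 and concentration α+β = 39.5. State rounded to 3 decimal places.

Since the density peak of Beta(α,β) is at (α−1)/(α+β−2),
α = 1 + 0.282(39.5−2) = 11.575 and β = 39.5 − 11.575 = 27.925.

α = 11.575, β = 27.925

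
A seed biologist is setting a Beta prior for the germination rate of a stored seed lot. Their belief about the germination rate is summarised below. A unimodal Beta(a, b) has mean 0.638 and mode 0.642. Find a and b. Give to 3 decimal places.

a = 45.298, b = 25.702

With s = a+b: μ = a/s and mode = (a−1)/(s−2). Eliminating a = μs,
μs − 1 = m(s−2) ⇒ s(μ−m) = 1−2m ⇒ s = -0.284/-0.004 = 71.0000.
So a = μs = 45.298, b = (1−μ)s = 25.702.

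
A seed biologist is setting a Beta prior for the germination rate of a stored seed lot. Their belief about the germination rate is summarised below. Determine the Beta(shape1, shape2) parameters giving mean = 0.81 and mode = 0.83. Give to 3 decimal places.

shape1 = 26.730, shape2 = 6.270

With s = shape1+shape2: μ = shape1/s and mode = (shape1−1)/(s−2). Eliminating shape1 = μs,
μs − 1 = m(s−2) ⇒ s(μ−m) = 1−2m ⇒ s = -0.66/-0.02 = 33.0000.
So shape1 = μs = 26.730, shape2 = (1−μ)s = 6.270.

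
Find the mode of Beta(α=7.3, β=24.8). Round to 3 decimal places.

With α,β > 1, mode = (α−1)/(α+β−2) = 6.3/30.1 = 0.209.

0.209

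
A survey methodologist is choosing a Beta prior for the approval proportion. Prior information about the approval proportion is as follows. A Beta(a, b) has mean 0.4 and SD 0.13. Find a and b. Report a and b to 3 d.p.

σ² = 0.13² = 0.0169.
With s = a+b, Var = μ(1−μ)/(s+1), so s+1 = (0.4×0.6)/0.0169 = 14.2012 and s = 13.2012.
a = μs = 5.280, b = (1−μ)s = 7.921.

a = 5.280, b = 7.921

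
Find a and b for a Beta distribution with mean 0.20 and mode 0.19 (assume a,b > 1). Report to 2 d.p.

a = 12.40, b = 49.60

With s = a+b: μ = a/s and mode = (a−1)/(s−2). Eliminating a = μs,
μs − 1 = m(s−2) ⇒ s(μ−m) = 1−2m ⇒ s = 0.62/0.01 = 62.0000.
So a = μs = 12.40, b = (1−μ)s = 49.60.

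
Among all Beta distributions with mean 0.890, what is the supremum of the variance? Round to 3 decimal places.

0.098

For fixed mean μ the Beta variance is μ(1−μ)/(α+β+1), increasing as α+β decreases.
Its least upper bound (not attained) is μ(1−μ) = 0.890·0.110 = 0.098.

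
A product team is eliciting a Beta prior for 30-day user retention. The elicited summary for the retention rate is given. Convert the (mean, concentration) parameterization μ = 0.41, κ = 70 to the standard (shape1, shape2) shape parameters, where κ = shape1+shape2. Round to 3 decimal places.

shape1 = 28.700, shape2 = 41.300

Split κ in proportion μ : (1−μ): shape1 = 0.41·70 = 28.700, shape2 = 70 − 28.700 = 41.300.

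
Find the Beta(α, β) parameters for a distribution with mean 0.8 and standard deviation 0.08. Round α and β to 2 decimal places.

α = 19.20, β = 4.80

σ² = 0.08² = 0.0064.
With s = α+β, Var = μ(1−μ)/(s+1), so s+1 = (0.8×0.2)/0.0064 = 25.0000 and s = 24.0000.
α = μs = 19.20, β = (1−μ)s = 4.80.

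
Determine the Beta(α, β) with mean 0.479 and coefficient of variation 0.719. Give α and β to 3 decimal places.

α = 0.529, β = 0.575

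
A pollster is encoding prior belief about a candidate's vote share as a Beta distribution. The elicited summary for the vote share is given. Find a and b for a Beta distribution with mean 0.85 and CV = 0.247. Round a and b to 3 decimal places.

a = 1.609, b = 0.284

Var = (CV·μ)² = (0.247×0.85)² = 0.044079.
a+b = μ(1−μ)/Var − 1 = 0.1275/0.044079 − 1 = 1.8925.
Thus a = 0.85·1.8925 = 1.609 and b = 0.15·1.8925 = 0.284.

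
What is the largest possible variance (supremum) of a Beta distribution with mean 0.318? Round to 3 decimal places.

Var = μ(1−μ)/(α+β+1), which approaches μ(1−μ) as α+β → 0.
So the supremum is μ(1−μ) = 0.318×0.682 = 0.217.

0.217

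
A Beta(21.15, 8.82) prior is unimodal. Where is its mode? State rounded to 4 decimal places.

0.7204

With α,β > 1, mode = (α−1)/(α+β−2) = 20.15/27.97 = 0.7204.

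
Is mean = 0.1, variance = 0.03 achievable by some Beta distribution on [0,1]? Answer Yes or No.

For any Beta, Var(X) < E[X]·(1−E[X]).
Here μ(1−μ) = 0.1×0.9 = 0.09, and 0.03 < 0.09.

Yes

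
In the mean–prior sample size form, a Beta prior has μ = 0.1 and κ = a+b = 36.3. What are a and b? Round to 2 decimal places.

Split κ in proportion μ : (1−μ): a = 0.1·36.3 = 3.63, b = 36.3 − 3.63 = 32.67.

a = 3.63, b = 32.67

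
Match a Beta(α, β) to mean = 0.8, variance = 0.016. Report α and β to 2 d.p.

α = 7.20, β = 1.80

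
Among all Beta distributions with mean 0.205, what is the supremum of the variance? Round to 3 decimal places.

Var = μ(1−μ)/(α+β+1), which approaches μ(1−μ) as α+β → 0.
So the supremum is μ(1−μ) = 0.205×0.795 = 0.163.

0.163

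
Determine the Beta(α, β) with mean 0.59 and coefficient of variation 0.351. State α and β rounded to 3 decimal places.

α = 2.738, β = 1.903

σ = CV·μ = 0.351×0.59 = 0.20709, so σ² = 0.042886.
s+1 = μ(1−μ)/σ² = 0.2419/0.042886 = 5.6405, so s = α+β = 4.6405.
α = μs = 2.738, β = (1−μ)s = 1.903.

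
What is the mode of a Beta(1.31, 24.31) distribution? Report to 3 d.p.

With α,β > 1, mode = (α−1)/(α+β−2) = 0.31/23.62 = 0.013.

0.013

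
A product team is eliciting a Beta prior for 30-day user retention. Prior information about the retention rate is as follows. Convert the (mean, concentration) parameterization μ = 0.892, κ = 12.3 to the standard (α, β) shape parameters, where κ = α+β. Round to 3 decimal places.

α = 10.972, β = 1.328

α = μκ = 0.892×12.3 = 10.972 and β = (1−μ)κ = 0.108×12.3 = 1.328.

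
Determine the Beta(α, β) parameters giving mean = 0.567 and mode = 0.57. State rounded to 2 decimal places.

Let s = α+β. Mean gives α = μs = 0.567s; mode gives (α−1)/(s−2) = 0.57.
Substituting: 0.567s − 1 = 0.57(s−2) = 0.57s − 1.14, so -0.003s = -0.14 and s = 46.6667.
Then α = 0.567×46.6667 = 26.46 and β = s−α = 20.21.

α = 26.46, β = 20.21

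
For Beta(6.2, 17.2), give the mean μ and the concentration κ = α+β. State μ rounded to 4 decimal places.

κ = α+β = 6.2+17.2 = 23.4; μ = α/κ = 6.2/23.4 = 0.2650.

μ = 0.2650, κ = 23.4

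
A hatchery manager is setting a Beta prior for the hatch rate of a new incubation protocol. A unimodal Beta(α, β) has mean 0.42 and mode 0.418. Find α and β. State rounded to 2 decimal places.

α = 34.44, β = 47.56

Let s = α+β. Mean gives α = μs = 0.42s; mode gives (α−1)/(s−2) = 0.418.
Substituting: 0.42s − 1 = 0.418(s−2) = 0.418s − 0.836, so 0.002s = 0.164 and s = 82.0000.
Then α = 0.42×82.0000 = 34.44 and β = s−α = 47.56.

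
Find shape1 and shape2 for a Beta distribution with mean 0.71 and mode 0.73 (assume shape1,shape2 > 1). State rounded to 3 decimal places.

Let s = shape1+shape2. Mean gives shape1 = μs = 0.71s; mode gives (shape1−1)/(s−2) = 0.73.
Substituting: 0.71s − 1 = 0.73(s−2) = 0.73s − 1.46, so -0.02s = -0.46 and s = 23.0000.
Then shape1 = 0.71×23.0000 = 16.330 and shape2 = s−shape1 = 6.670.

shape1 = 16.330, shape2 = 6.670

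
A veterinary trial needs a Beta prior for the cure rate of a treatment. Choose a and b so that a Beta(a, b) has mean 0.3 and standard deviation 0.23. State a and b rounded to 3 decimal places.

a = 0.891, b = 2.079

First σ² = 0.0529. Setting a = μn, b = (1−μ)n with n = a+b,
μ(1−μ)/(n+1) = 0.0529 ⇒ n+1 = 0.21/0.0529 = 3.9698 ⇒ n = 2.9698.
Hence a = 0.3×2.9698 = 0.891, b = 0.7×2.9698 = 2.079.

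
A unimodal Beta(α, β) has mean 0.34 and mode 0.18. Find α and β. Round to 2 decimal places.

α = 1.36, β = 2.64

With s = α+β: μ = α/s and mode = (α−1)/(s−2). Eliminating α = μs,
μs − 1 = m(s−2) ⇒ s(μ−m) = 1−2m ⇒ s = 0.64/0.16 = 4.0000.
So α = μs = 1.36, β = (1−μ)s = 2.64.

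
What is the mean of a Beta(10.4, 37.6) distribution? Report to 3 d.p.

0.217

E[X] = α/(α+β) = 10.4/48.0 = 0.217.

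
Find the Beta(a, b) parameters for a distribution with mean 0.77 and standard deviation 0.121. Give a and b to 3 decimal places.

a = 8.544, b = 2.552

σ² = 0.121² = 0.014641.
With s = a+b, Var = μ(1−μ)/(s+1), so s+1 = (0.77×0.23)/0.014641 = 12.0962 and s = 11.0962.
a = μs = 8.544, b = (1−μ)s = 2.552.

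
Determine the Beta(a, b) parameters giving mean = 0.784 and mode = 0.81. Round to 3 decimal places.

Let s = a+b. Mean gives a = μs = 0.784s; mode gives (a−1)/(s−2) = 0.81.
Substituting: 0.784s − 1 = 0.81(s−2) = 0.81s − 1.62, so -0.026s = -0.62 and s = 23.8462.
Then a = 0.784×23.8462 = 18.695 and b = s−a = 5.151.

a = 18.695, b = 5.151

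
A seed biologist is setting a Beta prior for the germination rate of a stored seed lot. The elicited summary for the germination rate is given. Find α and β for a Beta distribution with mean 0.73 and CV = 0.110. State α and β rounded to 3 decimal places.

α = 21.584, β = 7.983

Var = (CV·μ)² = (0.110×0.73)² = 0.006448.
α+β = μ(1−μ)/Var − 1 = 0.1971/0.006448 − 1 = 29.5672.
Thus α = 0.73·29.5672 = 21.584 and β = 0.27·29.5672 = 7.983.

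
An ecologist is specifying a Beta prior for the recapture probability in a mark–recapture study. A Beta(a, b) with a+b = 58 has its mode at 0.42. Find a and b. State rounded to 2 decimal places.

a = 24.52, b = 33.48

For a,b>1 the mode is (a−1)/(a+b−2), so a = mode·(κ−2)+1 = 0.42×56+1 = 24.52.
And b = (1−mode)·(κ−2)+1 = 0.58×56+1 = 33.48.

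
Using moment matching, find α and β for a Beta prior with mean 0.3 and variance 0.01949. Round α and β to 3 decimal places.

Let s = α+β. The Beta variance is μ(1−μ)/(s+1).
So s+1 = μ(1−μ)/σ² = (0.3×0.7)/0.01949 = 0.21/0.01949 = 10.7748, giving s = 9.7748.
Then α = μs = 0.3×9.7748 = 2.932 and β = (1−μ)s = 0.7×9.7748 = 6.842.

α = 2.932, β = 6.842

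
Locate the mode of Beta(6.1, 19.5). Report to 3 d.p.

0.216

With α,β > 1, mode = (α−1)/(α+β−2) = 5.1/23.6 = 0.216.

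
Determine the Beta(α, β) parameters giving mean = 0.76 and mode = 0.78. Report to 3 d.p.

With s = α+β: μ = α/s and mode = (α−1)/(s−2). Eliminating α = μs,
μs − 1 = m(s−2) ⇒ s(μ−m) = 1−2m ⇒ s = -0.56/-0.02 = 28.0000.
So α = μs = 21.280, β = (1−μ)s = 6.720.

α = 21.280, β = 6.720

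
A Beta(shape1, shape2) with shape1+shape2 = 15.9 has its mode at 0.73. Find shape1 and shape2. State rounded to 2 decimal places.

Since the density peak of Beta(shape1,shape2) is at (shape1−1)/(shape1+shape2−2),
shape1 = 1 + 0.73(15.9−2) = 11.15 and shape2 = 15.9 − 11.15 = 4.75.

shape1 = 11.15, shape2 = 4.75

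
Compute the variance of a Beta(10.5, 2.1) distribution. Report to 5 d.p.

α+β = 12.6 and αβ = 22.05, so Var = αβ/[(α+β)²(α+β+1)] = 22.05/2159.136 = 0.01021.

0.01021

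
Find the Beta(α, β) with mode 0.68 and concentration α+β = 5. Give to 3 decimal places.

α = 3.040, β = 1.960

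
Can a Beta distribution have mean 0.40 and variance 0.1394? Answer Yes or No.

For any Beta, Var(X) < E[X]·(1−E[X]).
Here μ(1−μ) = 0.40×0.60 = 0.2400, and 0.1394 < 0.2400.

Yes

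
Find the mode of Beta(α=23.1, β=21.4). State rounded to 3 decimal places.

0.520

The density x^(α−1)(1−x)^(β−1) is maximised at (α−1)/(α+β−2) = 22.1/42.5 = 0.520.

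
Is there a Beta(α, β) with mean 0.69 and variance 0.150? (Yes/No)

For any Beta, Var(X) < E[X]·(1−E[X]).
Here μ(1−μ) = 0.69×0.31 = 0.2139, and 0.150 < 0.2139.

Yes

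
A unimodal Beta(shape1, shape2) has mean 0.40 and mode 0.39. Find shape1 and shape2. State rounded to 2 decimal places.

Let s = shape1+shape2. Mean gives shape1 = μs = 0.40s; mode gives (shape1−1)/(s−2) = 0.39.
Substituting: 0.40s − 1 = 0.39(s−2) = 0.39s − 0.78, so 0.01s = 0.22 and s = 22.0000.
Then shape1 = 0.40×22.0000 = 8.80 and shape2 = s−shape1 = 13.20.

shape1 = 8.80, shape2 = 13.20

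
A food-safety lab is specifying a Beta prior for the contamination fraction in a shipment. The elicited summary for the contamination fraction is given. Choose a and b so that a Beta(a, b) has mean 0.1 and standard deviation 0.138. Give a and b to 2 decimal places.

a = 0.37, b = 3.35

Variance = 0.138² = 0.019044. The moment-matching identity a+b = μ(1−μ)/Var − 1 gives
a+b = 0.09/0.019044 − 1 = 3.7259, so a = μ·3.7259 = 0.37 and b = (1−μ)·3.7259 = 3.35.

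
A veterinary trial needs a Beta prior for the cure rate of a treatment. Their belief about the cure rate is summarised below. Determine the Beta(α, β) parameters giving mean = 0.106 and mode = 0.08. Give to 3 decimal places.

With s = α+β: μ = α/s and mode = (α−1)/(s−2). Eliminating α = μs,
μs − 1 = m(s−2) ⇒ s(μ−m) = 1−2m ⇒ s = 0.84/0.026 = 32.3077.
So α = μs = 3.425, β = (1−μ)s = 28.883.

α = 3.425, β = 28.883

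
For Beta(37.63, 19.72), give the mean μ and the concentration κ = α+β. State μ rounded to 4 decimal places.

μ = 0.6561, κ = 57.35

κ = α+β = 37.63+19.72 = 57.35; μ = α/κ = 37.63/57.35 = 0.6561.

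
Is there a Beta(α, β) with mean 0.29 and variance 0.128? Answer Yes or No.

Yes

The Beta variance bound is σ² < μ(1−μ).
Here μ(1−μ) = 0.29×0.71 = 0.2059, and 0.128 < 0.2059.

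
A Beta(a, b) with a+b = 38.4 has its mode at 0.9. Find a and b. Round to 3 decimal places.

Mode = (a−1)/(κ−2) with κ = a+b, so a−1 = 0.9·36.4 = 32.760.
a = 33.760; b = κ − a = 4.640.

a = 33.760, b = 4.640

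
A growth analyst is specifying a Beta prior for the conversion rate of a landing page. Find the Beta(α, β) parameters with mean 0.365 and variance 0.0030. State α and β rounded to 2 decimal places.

α = 27.83, β = 48.42

Let s = α+β. The Beta variance is μ(1−μ)/(s+1).
So s+1 = μ(1−μ)/σ² = (0.365×0.635)/0.0030 = 0.231775/0.0030 = 77.2583, giving s = 76.2583.
Then α = μs = 0.365×76.2583 = 27.83 and β = (1−μ)s = 0.635×76.2583 = 48.42.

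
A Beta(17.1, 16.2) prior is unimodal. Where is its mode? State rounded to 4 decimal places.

With α,β > 1, mode = (α−1)/(α+β−2) = 16.1/31.3 = 0.5144.

0.5144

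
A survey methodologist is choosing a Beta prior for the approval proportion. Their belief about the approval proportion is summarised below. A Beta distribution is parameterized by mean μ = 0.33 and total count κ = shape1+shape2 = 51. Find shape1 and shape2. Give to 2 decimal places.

shape1 = μκ = 0.33×51 = 16.83 and shape2 = (1−μ)κ = 0.67×51 = 34.17.

shape1 = 16.83, shape2 = 34.17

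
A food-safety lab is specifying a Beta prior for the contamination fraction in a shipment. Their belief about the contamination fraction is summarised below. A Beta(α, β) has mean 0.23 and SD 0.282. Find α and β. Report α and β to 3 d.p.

α = 0.282, β = 0.945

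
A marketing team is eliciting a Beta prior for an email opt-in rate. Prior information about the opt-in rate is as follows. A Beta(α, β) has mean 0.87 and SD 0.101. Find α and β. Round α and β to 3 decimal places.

σ² = 0.101² = 0.010201.
With s = α+β, Var = μ(1−μ)/(s+1), so s+1 = (0.87×0.13)/0.010201 = 11.0871 and s = 10.0871.
α = μs = 8.776, β = (1−μ)s = 1.311.

α = 8.776, β = 1.311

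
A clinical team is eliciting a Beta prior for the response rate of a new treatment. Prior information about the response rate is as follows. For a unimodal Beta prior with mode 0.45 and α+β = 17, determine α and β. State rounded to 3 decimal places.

α = 7.750, β = 9.250

Mode = (α−1)/(κ−2) with κ = α+β, so α−1 = 0.45·15 = 6.750.
α = 7.750; β = κ − α = 9.250.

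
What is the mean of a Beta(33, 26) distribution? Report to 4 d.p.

The Beta mean is α/(α+β) = 33/(33+26) = 0.5593.

0.5593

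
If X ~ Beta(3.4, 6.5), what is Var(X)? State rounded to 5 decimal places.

α+β = 9.9 and αβ = 22.10, so Var = αβ/[(α+β)²(α+β+1)] = 22.10/1068.309 = 0.02069.

0.02069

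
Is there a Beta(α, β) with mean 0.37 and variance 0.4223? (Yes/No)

The Beta variance bound is σ² < μ(1−μ).
Here μ(1−μ) = 0.37×0.63 = 0.2331, and 0.4223 ≥ 0.2331.

No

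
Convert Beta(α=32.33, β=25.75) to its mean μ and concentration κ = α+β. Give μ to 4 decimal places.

μ = 0.5566, κ = 58.08

κ = α+β = 32.33+25.75 = 58.08; μ = α/κ = 32.33/58.08 = 0.5566.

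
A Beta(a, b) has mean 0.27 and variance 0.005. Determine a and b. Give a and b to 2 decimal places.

a = 10.37, b = 28.05

Let s = a+b. The Beta variance is μ(1−μ)/(s+1).
So s+1 = μ(1−μ)/σ² = (0.27×0.73)/0.005 = 0.1971/0.005 = 39.4200, giving s = 38.4200.
Then a = μs = 0.27×38.4200 = 10.37 and b = (1−μ)s = 0.73×38.4200 = 28.05.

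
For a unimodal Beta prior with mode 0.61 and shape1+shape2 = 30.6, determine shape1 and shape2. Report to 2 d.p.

shape1 = 18.45, shape2 = 12.15

Mode = (shape1−1)/(κ−2) with κ = shape1+shape2, so shape1−1 = 0.61·28.6 = 17.45.
shape1 = 18.45; shape2 = κ − shape1 = 12.15.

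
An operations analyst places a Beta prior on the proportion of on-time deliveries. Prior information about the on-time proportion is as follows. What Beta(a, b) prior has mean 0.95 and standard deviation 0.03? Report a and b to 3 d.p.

a = 49.189, b = 2.589

First σ² = 0.0009. Setting a = μn, b = (1−μ)n with n = a+b,
μ(1−μ)/(n+1) = 0.0009 ⇒ n+1 = 0.0475/0.0009 = 52.7778 ⇒ n = 51.7778.
Hence a = 0.95×51.7778 = 49.189, b = 0.05×51.7778 = 2.589.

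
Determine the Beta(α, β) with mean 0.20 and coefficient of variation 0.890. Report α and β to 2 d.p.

σ = CV·μ = 0.890×0.20 = 0.17800, so σ² = 0.031684.
s+1 = μ(1−μ)/σ² = 0.1600/0.031684 = 5.0499, so s = α+β = 4.0499.
α = μs = 0.81, β = (1−μ)s = 3.24.

α = 0.81, β = 3.24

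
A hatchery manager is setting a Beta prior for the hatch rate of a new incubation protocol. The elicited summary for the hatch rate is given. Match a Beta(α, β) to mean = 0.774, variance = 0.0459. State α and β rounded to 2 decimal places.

α = 2.18, β = 0.64

Let s = α+β. The Beta variance is μ(1−μ)/(s+1).
So s+1 = μ(1−μ)/σ² = (0.774×0.226)/0.0459 = 0.174924/0.0459 = 3.8110, giving s = 2.8110.
Then α = μs = 0.774×2.8110 = 2.18 and β = (1−μ)s = 0.226×2.8110 = 0.64.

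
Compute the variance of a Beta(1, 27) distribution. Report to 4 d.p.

Var = αβ/[(α+β)²(α+β+1)] = (1×27)/(28²×29) = 27/22736 = 0.0012.

0.0012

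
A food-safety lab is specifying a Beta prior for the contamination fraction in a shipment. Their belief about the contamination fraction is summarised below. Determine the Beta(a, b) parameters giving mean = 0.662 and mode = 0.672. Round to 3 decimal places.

Let s = a+b. Mean gives a = μs = 0.662s; mode gives (a−1)/(s−2) = 0.672.
Substituting: 0.662s − 1 = 0.672(s−2) = 0.672s − 1.344, so -0.010s = -0.344 and s = 34.4000.
Then a = 0.662×34.4000 = 22.773 and b = s−a = 11.627.

a = 22.773, b = 11.627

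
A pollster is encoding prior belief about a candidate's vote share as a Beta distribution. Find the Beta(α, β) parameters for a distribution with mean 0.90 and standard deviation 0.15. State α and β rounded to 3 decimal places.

σ² = 0.15² = 0.0225.
With s = α+β, Var = μ(1−μ)/(s+1), so s+1 = (0.90×0.10)/0.0225 = 4.0000 and s = 3.0000.
α = μs = 2.700, β = (1−μ)s = 0.300.

α = 2.700, β = 0.300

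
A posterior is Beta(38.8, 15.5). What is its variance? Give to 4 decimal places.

0.0037

Var = αβ/[(α+β)²(α+β+1)] = (38.8×15.5)/(54.3²×55.3) = 601.40/163051.497 = 0.0037.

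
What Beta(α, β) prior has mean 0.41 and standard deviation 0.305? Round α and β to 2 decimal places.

Variance = 0.305² = 0.093025. The moment-matching identity α+β = μ(1−μ)/Var − 1 gives
α+β = 0.2419/0.093025 − 1 = 1.6004, so α = μ·1.6004 = 0.66 and β = (1−μ)·1.6004 = 0.94.

α = 0.66, β = 0.94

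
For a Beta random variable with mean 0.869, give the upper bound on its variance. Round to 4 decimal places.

0.1138

Var = μ(1−μ)/(α+β+1), which approaches μ(1−μ) as α+β → 0.
So the supremum is μ(1−μ) = 0.869×0.131 = 0.1138.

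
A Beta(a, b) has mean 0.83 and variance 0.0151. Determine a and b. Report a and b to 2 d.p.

a = 6.93, b = 1.42

Let s = a+b. The Beta variance is μ(1−μ)/(s+1).
So s+1 = μ(1−μ)/σ² = (0.83×0.17)/0.0151 = 0.1411/0.0151 = 9.3444, giving s = 8.3444.
Then a = μs = 0.83×8.3444 = 6.93 and b = (1−μ)s = 0.17×8.3444 = 1.42.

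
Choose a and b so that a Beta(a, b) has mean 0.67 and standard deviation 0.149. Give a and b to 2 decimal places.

First σ² = 0.022201. Setting a = μn, b = (1−μ)n with n = a+b,
μ(1−μ)/(n+1) = 0.022201 ⇒ n+1 = 0.2211/0.022201 = 9.9590 ⇒ n = 8.9590.
Hence a = 0.67×8.9590 = 6.00, b = 0.33×8.9590 = 2.96.

a = 6.00, b = 2.96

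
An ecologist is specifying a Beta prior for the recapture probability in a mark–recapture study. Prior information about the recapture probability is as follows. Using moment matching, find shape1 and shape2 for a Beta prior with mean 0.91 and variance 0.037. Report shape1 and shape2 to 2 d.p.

Let s = shape1+shape2. The Beta variance is μ(1−μ)/(s+1).
So s+1 = μ(1−μ)/σ² = (0.91×0.09)/0.037 = 0.0819/0.037 = 2.2135, giving s = 1.2135.
Then shape1 = μs = 0.91×1.2135 = 1.10 and shape2 = (1−μ)s = 0.09×1.2135 = 0.11.

shape1 = 1.10, shape2 = 0.11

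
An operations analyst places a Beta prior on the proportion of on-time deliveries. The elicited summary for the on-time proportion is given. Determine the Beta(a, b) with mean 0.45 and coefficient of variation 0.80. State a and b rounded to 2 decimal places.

a = 0.41, b = 0.50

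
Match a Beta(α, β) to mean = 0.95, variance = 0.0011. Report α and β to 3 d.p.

Let s = α+β. The Beta variance is μ(1−μ)/(s+1).
So s+1 = μ(1−μ)/σ² = (0.95×0.05)/0.0011 = 0.0475/0.0011 = 43.1818, giving s = 42.1818.
Then α = μs = 0.95×42.1818 = 40.073 and β = (1−μ)s = 0.05×42.1818 = 2.109.

α = 40.073, β = 2.109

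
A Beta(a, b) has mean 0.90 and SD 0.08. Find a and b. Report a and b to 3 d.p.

a = 11.756, b = 1.306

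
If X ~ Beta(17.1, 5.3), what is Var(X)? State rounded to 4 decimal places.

α+β = 22.4 and αβ = 90.63, so Var = αβ/[(α+β)²(α+β+1)] = 90.63/11741.184 = 0.0077.

0.0077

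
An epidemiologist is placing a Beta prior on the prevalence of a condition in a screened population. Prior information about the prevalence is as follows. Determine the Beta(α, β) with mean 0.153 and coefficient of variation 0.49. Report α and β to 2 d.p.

α = 3.37, β = 18.68

Var = (CV·μ)² = (0.49×0.153)² = 0.005621.
α+β = μ(1−μ)/Var − 1 = 0.129591/0.005621 − 1 = 22.0568.
Thus α = 0.153·22.0568 = 3.37 and β = 0.847·22.0568 = 18.68.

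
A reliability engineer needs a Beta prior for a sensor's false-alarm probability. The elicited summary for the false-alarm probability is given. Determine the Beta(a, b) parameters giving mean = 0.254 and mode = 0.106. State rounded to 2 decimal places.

a = 1.35, b = 3.97

Let s = a+b. Mean gives a = μs = 0.254s; mode gives (a−1)/(s−2) = 0.106.
Substituting: 0.254s − 1 = 0.106(s−2) = 0.106s − 0.212, so 0.148s = 0.788 and s = 5.3243.
Then a = 0.254×5.3243 = 1.35 and b = s−a = 3.97.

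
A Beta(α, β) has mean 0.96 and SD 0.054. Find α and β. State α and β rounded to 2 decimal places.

σ² = 0.054² = 0.002916.
With s = α+β, Var = μ(1−μ)/(s+1), so s+1 = (0.96×0.04)/0.002916 = 13.1687 and s = 12.1687.
α = μs = 11.68, β = (1−μ)s = 0.49.

α = 11.68, β = 0.49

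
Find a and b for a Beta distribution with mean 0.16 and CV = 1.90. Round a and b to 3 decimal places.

Var = (CV·μ)² = (1.90×0.16)² = 0.092416.
a+b = μ(1−μ)/Var − 1 = 0.1344/0.092416 − 1 = 0.4543.
Thus a = 0.16·0.4543 = 0.073 and b = 0.84·0.4543 = 0.382.

a = 0.073, b = 0.382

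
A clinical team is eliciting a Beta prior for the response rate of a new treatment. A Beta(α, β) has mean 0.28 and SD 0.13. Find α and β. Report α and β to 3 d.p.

α = 3.060, β = 7.869

First σ² = 0.0169. Setting α = μn, β = (1−μ)n with n = α+β,
μ(1−μ)/(n+1) = 0.0169 ⇒ n+1 = 0.2016/0.0169 = 11.9290 ⇒ n = 10.9290.
Hence α = 0.28×10.9290 = 3.060, β = 0.72×10.9290 = 7.869.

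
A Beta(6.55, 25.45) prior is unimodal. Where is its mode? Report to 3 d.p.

0.185

With α,β > 1, mode = (α−1)/(α+β−2) = 5.55/30.00 = 0.185.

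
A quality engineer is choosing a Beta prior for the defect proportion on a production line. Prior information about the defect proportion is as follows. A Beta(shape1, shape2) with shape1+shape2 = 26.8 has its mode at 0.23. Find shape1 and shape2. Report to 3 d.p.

Mode = (shape1−1)/(κ−2) with κ = shape1+shape2, so shape1−1 = 0.23·24.8 = 5.704.
shape1 = 6.704; shape2 = κ − shape1 = 20.096.

shape1 = 6.704, shape2 = 20.096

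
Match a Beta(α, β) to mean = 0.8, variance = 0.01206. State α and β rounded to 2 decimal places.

α = 9.81, β = 2.45

Write ν = α+β; then α = μν and Var = μ(1−μ)/(ν+1).
ν = μ(1−μ)/Var − 1 = 0.16/0.01206 − 1 = 12.2670.
α = 0.8·12.2670 = 9.81, β = 0.2·12.2670 = 2.45.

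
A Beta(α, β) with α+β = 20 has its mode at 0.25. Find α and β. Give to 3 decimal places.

Since the density peak of Beta(α,β) is at (α−1)/(α+β−2),
α = 1 + 0.25(20−2) = 5.500 and β = 20 − 5.500 = 14.500.

α = 5.500, β = 14.500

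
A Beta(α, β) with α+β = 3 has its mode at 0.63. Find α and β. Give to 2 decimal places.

α = 1.63, β = 1.37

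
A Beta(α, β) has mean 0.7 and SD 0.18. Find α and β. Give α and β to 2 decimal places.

α = 3.84, β = 1.64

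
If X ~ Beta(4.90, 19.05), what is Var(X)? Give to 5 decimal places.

Var = αβ/[(α+β)²(α+β+1)] = (4.90×19.05)/(23.95²×24.95) = 93.3450/14311.382375 = 0.00652.

0.00652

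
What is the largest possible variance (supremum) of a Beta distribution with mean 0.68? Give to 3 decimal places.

Var = μ(1−μ)/(α+β+1), which approaches μ(1−μ) as α+β → 0.
So the supremum is μ(1−μ) = 0.68×0.32 = 0.218.

0.218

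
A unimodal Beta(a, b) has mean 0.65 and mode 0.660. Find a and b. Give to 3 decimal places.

Let s = a+b. Mean gives a = μs = 0.65s; mode gives (a−1)/(s−2) = 0.660.
Substituting: 0.65s − 1 = 0.660(s−2) = 0.660s − 1.320, so -0.010s = -0.320 and s = 32.0000.
Then a = 0.65×32.0000 = 20.800 and b = s−a = 11.200.

a = 20.800, b = 11.200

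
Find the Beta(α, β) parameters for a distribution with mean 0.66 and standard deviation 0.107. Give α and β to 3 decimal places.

α = 12.276, β = 6.324

σ² = 0.107² = 0.011449.
With s = α+β, Var = μ(1−μ)/(s+1), so s+1 = (0.66×0.34)/0.011449 = 19.6000 and s = 18.6000.
α = μs = 12.276, β = (1−μ)s = 6.324.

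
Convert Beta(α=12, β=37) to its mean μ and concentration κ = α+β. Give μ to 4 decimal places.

μ = 0.2449, κ = 49

κ = α+β = 12+37 = 49; μ = α/κ = 12/49 = 0.2449.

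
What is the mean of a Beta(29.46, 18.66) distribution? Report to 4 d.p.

0.6122

E[X] = α/(α+β) = 29.46/48.12 = 0.6122.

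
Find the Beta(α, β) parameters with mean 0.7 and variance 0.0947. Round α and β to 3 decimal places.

Write ν = α+β; then α = μν and Var = μ(1−μ)/(ν+1).
ν = μ(1−μ)/Var − 1 = 0.21/0.0947 − 1 = 1.2175.
α = 0.7·1.2175 = 0.852, β = 0.3·1.2175 = 0.365.

α = 0.852, β = 0.365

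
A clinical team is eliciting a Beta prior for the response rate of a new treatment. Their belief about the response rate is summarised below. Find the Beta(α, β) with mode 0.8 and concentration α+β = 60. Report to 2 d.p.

α = 47.40, β = 12.60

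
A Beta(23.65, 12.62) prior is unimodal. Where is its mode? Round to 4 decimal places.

With α,β > 1, mode = (α−1)/(α+β−2) = 22.65/34.27 = 0.6609.

0.6609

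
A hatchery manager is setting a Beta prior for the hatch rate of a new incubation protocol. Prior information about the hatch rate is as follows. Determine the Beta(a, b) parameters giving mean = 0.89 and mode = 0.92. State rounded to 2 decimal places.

a = 24.92, b = 3.08

With s = a+b: μ = a/s and mode = (a−1)/(s−2). Eliminating a = μs,
μs − 1 = m(s−2) ⇒ s(μ−m) = 1−2m ⇒ s = -0.84/-0.03 = 28.0000.
So a = μs = 24.92, b = (1−μ)s = 3.08.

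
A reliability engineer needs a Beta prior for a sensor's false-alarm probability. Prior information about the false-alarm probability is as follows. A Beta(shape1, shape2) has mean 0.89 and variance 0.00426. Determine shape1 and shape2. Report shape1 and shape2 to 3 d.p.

shape1 = 19.563, shape2 = 2.418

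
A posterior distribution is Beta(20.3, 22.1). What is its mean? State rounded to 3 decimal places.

The Beta mean is α/(α+β) = 20.3/(20.3+22.1) = 0.479.

0.479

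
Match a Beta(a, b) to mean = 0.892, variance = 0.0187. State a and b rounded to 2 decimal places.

Write ν = a+b; then a = μν and Var = μ(1−μ)/(ν+1).
ν = μ(1−μ)/Var − 1 = 0.096336/0.0187 − 1 = 4.1517.
a = 0.892·4.1517 = 3.70, b = 0.108·4.1517 = 0.45.

a = 3.70, b = 0.45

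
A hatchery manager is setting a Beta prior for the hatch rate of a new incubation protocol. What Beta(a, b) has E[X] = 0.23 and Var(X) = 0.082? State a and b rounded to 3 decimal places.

a = 0.267, b = 0.893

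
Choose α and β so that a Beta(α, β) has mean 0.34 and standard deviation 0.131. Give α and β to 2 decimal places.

σ² = 0.131² = 0.017161.
With s = α+β, Var = μ(1−μ)/(s+1), so s+1 = (0.34×0.66)/0.017161 = 13.0762 and s = 12.0762.
α = μs = 4.11, β = (1−μ)s = 7.97.

α = 4.11, β = 7.97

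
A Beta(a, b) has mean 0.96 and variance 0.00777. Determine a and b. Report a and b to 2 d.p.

Let s = a+b. The Beta variance is μ(1−μ)/(s+1).
So s+1 = μ(1−μ)/σ² = (0.96×0.04)/0.00777 = 0.0384/0.00777 = 4.9421, giving s = 3.9421.
Then a = μs = 0.96×3.9421 = 3.78 and b = (1−μ)s = 0.04×3.9421 = 0.16.

a = 3.78, b = 0.16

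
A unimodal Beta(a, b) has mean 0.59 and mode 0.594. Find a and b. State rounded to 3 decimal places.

a = 27.730, b = 19.270

With s = a+b: μ = a/s and mode = (a−1)/(s−2). Eliminating a = μs,
μs − 1 = m(s−2) ⇒ s(μ−m) = 1−2m ⇒ s = -0.188/-0.004 = 47.0000.
So a = μs = 27.730, b = (1−μ)s = 19.270.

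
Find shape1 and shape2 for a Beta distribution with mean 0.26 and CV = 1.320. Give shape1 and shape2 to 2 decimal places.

Var = (CV·μ)² = (1.320×0.26)² = 0.117786.
shape1+shape2 = μ(1−μ)/Var − 1 = 0.1924/0.117786 − 1 = 0.6335.
Thus shape1 = 0.26·0.6335 = 0.16 and shape2 = 0.74·0.6335 = 0.47.

shape1 = 0.16, shape2 = 0.47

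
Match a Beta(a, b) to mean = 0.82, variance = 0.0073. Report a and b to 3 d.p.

a = 15.760, b = 3.459

Let s = a+b. The Beta variance is μ(1−μ)/(s+1).
So s+1 = μ(1−μ)/σ² = (0.82×0.18)/0.0073 = 0.1476/0.0073 = 20.2192, giving s = 19.2192.
Then a = μs = 0.82×19.2192 = 15.760 and b = (1−μ)s = 0.18×19.2192 = 3.459.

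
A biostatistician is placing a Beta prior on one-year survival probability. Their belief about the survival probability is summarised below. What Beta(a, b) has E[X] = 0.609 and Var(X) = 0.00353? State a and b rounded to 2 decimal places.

a = 40.47, b = 25.98

Let s = a+b. The Beta variance is μ(1−μ)/(s+1).
So s+1 = μ(1−μ)/σ² = (0.609×0.391)/0.00353 = 0.238119/0.00353 = 67.4558, giving s = 66.4558.
Then a = μs = 0.609×66.4558 = 40.47 and b = (1−μ)s = 0.391×66.4558 = 25.98.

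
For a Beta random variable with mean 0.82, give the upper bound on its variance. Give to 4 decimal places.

Var = μ(1−μ)/(α+β+1), which approaches μ(1−μ) as α+β → 0.
So the supremum is μ(1−μ) = 0.82×0.18 = 0.1476.

0.1476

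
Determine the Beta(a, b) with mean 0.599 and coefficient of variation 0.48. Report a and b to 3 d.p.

a = 1.141, b = 0.764

Var = (CV·μ)² = (0.48×0.599)² = 0.082668.
a+b = μ(1−μ)/Var − 1 = 0.240199/0.082668 − 1 = 1.9056.
Thus a = 0.599·1.9056 = 1.141 and b = 0.401·1.9056 = 0.764.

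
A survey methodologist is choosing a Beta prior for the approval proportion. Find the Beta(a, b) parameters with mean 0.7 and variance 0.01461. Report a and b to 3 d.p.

By moment matching, a+b = μ(1−μ)/σ² − 1 = (0.7·0.3)/0.01461 − 1 = 14.3737 − 1 = 13.3737.
Since a/(a+b) = μ, a = 0.7·13.3737 = 9.362 and b = 0.3·13.3737 = 4.012.

a = 9.362, b = 4.012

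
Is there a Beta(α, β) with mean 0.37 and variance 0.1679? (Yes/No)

A Beta with mean μ has variance μ(1−μ)/(α+β+1) < μ(1−μ).
Here μ(1−μ) = 0.37×0.63 = 0.2331, and 0.1679 < 0.2331.

Yes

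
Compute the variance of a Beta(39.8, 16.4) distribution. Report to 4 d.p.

Var = αβ/[(α+β)²(α+β+1)] = (39.8×16.4)/(56.2²×57.2) = 652.72/180662.768 = 0.0036.

0.0036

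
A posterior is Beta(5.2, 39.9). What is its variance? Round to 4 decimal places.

Var = αβ/[(α+β)²(α+β+1)] = (5.2×39.9)/(45.1²×46.1) = 207.48/93767.861 = 0.0022.

0.0022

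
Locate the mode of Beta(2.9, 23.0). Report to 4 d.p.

The density x^(α−1)(1−x)^(β−1) is maximised at (α−1)/(α+β−2) = 1.9/23.9 = 0.0795.

0.0795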